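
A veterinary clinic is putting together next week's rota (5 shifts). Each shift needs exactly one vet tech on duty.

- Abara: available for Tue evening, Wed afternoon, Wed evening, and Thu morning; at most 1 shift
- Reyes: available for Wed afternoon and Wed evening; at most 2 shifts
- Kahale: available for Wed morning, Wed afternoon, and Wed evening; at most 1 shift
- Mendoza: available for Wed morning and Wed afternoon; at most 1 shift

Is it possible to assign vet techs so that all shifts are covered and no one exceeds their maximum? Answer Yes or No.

Total capacity is 5 and 5 slots are needed, so capacity alone doesn't rule it out.
Shifts {Tue evening, Thu morning} need 2 worker-slots in total, but the vet techs available for any of those shifts (Abara) can supply at most 1 among them. So no valid schedule exists.

No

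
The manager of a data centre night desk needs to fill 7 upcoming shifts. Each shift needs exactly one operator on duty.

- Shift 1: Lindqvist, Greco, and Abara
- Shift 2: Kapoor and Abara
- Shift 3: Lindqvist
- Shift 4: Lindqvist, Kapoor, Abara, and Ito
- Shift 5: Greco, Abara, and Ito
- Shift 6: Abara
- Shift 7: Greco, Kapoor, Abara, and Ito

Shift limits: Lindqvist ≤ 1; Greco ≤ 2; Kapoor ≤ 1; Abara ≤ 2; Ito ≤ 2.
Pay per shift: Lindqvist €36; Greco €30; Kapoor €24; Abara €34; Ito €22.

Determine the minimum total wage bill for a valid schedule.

Shift 3 can only be covered by Lindqvist, so that assignment is forced.
Shift 6 can only be covered by Abara, so that assignment is forced.
Picking the cheapest available operator for each shift independently would cost €190, but that ignores the shift limits.
An optimal schedule: Shift 1→Greco, Shift 2→Kapoor, Shift 3→Lindqvist, Shift 4→Ito, Shift 5→Ito, Shift 6→Abara, Shift 7→Greco.
Total: 30 + 24 + 36 + 22 + 22 + 34 + 30 = €198.

€198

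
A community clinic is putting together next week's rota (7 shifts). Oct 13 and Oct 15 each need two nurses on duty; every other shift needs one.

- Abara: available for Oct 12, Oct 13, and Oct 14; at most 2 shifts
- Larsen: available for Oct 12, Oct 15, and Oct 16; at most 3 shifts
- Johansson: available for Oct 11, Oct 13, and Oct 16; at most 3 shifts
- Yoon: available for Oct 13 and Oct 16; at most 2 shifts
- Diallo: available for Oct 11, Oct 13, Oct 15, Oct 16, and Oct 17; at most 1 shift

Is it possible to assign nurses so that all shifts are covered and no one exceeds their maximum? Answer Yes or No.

Total capacity is 11 and 9 slots are needed, so capacity alone doesn't rule it out.
Shifts {Oct 15, Oct 17} need 3 worker-slots in total, but the nurses available for any of those shifts (Larsen and Diallo) can supply at most 2 among them. So no valid schedule exists.

No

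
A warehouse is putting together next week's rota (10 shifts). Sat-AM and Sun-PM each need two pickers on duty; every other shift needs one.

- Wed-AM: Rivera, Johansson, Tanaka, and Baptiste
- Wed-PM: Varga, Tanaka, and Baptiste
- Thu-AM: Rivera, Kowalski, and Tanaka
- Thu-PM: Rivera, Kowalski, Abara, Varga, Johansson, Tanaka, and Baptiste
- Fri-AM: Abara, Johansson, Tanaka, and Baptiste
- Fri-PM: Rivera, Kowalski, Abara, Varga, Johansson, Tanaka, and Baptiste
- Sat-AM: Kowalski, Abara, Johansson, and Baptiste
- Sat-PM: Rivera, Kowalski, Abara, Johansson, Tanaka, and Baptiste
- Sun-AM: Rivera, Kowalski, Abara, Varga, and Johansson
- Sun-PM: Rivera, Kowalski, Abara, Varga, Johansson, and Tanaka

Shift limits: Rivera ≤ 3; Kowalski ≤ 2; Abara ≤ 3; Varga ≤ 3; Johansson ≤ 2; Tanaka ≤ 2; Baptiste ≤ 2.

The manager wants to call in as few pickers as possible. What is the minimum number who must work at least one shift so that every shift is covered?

12 slots to fill and no one can take more than 3, so at least ⌈12/3⌉ = 4 pickers are needed.
Any 4 pickers together have capacity at most 3+3+3+2 = 11 < 12 slots, so 4 can never suffice.
Rivera, Kowalski, Abara, Varga, and Johansson alone can cover everything: Wed-AM→Rivera, Wed-PM→Varga, Thu-AM→Rivera, Thu-PM→Kowalski, Fri-AM→Abara, Fri-PM→Abara, Sat-AM→Kowalski+Abara, Sat-PM→Rivera, Sun-AM→Varga, Sun-PM→Varga+Johansson.

5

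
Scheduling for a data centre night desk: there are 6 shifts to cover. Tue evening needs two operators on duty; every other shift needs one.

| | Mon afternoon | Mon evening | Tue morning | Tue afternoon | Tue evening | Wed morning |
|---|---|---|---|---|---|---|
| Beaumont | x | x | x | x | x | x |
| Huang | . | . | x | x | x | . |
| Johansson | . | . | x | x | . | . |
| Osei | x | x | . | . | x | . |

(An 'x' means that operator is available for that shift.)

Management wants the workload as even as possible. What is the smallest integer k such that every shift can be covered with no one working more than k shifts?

With 4 operators and 7 worker-slots to fill, someone must work at least ⌈7/4⌉ = 2 shifts, so k ≥ 2.
k = 2 works: Mon afternoon→Beaumont, Mon evening→Osei, Tue morning→Huang, Tue afternoon→Johansson, Tue evening→Huang+Osei, Wed morning→Beaumont.
Loads: Beaumont 2, Huang 2, Johansson 1, Osei 2 — all ≤ 2.

2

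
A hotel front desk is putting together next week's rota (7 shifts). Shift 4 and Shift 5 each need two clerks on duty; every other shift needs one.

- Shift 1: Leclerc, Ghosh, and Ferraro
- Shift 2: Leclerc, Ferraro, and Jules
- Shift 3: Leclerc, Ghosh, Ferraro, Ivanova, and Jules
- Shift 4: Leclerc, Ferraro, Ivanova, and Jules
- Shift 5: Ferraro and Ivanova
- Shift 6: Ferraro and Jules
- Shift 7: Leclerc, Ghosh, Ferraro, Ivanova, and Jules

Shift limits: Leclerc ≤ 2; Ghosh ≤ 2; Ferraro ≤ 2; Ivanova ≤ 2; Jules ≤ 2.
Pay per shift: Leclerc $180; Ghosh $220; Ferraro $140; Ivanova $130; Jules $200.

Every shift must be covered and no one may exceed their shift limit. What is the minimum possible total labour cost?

Shift 5 can only be covered by Ferraro and Ivanova, so that assignment is forced.
Picking the cheapest available clerk for each shift independently would cost $1220, but that ignores the shift limits.
An optimal schedule: Shift 1→Leclerc, Shift 2→Leclerc, Shift 3→Jules, Shift 4→Ivanova+Jules, Shift 5→Ivanova+Ferraro, Shift 6→Ferraro, Shift 7→Ghosh.
Total: 180 + 180 + 200 + 130 + 200 + 130 + 140 + 140 + 220 = $1520.

$1520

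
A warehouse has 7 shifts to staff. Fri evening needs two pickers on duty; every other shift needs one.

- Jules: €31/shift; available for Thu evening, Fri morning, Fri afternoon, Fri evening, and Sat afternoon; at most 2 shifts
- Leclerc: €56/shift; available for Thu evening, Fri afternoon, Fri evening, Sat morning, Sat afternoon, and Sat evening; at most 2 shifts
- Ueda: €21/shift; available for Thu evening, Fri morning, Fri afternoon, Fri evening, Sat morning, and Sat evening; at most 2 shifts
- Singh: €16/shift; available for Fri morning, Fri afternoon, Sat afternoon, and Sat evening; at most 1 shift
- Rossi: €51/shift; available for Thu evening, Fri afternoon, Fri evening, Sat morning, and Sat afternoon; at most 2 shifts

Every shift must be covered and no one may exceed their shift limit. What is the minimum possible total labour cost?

€278

Picking the cheapest available picker for each shift independently would cost €158, but that ignores the shift limits.
An optimal schedule: Thu evening→Jules, Fri morning→Singh, Fri afternoon→Rossi, Fri evening→Rossi+Leclerc, Sat morning→Ueda, Sat afternoon→Jules, Sat evening→Ueda.
Total: 31 + 16 + 51 + 51 + 56 + 21 + 31 + 21 = €278.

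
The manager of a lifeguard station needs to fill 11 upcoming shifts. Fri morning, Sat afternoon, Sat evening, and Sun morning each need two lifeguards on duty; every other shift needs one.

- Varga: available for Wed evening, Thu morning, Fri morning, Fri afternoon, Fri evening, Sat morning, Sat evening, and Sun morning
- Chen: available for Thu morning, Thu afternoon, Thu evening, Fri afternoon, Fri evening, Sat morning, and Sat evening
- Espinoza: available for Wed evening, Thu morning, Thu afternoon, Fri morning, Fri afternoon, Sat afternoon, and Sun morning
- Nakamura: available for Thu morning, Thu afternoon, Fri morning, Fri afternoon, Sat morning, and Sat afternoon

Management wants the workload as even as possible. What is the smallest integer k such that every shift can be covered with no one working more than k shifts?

4

With 4 lifeguards and 15 worker-slots to fill, someone must work at least ⌈15/4⌉ = 4 shifts, so k ≥ 4.
k = 4 works: Wed evening→Varga, Thu morning→Espinoza, Thu afternoon→Chen, Thu evening→Chen, Fri morning→Espinoza+Nakamura, Fri afternoon→Nakamura, Fri evening→Varga, Sat morning→Chen, Sat afternoon→Espinoza+Nakamura, Sat evening→Varga+Chen, Sun morning→Varga+Espinoza.
Loads: Varga 4, Chen 4, Espinoza 4, Nakamura 3 — all ≤ 4.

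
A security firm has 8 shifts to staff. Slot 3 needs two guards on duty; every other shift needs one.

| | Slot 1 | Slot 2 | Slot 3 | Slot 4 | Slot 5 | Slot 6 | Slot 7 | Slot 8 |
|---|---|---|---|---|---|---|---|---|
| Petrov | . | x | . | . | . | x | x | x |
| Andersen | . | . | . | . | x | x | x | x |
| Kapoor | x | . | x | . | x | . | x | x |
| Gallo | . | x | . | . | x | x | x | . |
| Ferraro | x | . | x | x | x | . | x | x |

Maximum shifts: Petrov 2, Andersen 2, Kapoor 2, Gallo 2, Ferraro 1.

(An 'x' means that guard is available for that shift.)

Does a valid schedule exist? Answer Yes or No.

Total capacity is 9 and 9 slots are needed, so capacity alone doesn't rule it out.
Shifts {Slot 3, Slot 4} need 3 worker-slots in total, but the guards available for any of those shifts (Kapoor and Ferraro) can supply at most 2 among them. So no valid schedule exists.

No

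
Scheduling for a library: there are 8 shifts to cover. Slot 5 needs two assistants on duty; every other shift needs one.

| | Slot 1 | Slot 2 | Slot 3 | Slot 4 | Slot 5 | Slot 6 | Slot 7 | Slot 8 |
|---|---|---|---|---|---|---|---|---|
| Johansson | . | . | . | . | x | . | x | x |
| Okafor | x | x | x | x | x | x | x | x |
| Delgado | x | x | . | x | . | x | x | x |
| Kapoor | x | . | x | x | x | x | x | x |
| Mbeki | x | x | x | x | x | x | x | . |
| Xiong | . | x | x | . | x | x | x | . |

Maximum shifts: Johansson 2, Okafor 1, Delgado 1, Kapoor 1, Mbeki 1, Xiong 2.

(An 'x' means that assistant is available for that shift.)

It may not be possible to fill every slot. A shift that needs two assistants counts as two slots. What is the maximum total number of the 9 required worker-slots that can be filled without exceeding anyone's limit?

Total capacity across all assistants is 2+1+1+1+1+2 = 8, and 9 slots are needed, so at most 8 can be filled.
An assignment achieving 8: Slot 1→Okafor, Slot 2→Delgado, Slot 3→Kapoor, Slot 4→Mbeki, Slot 5→Johansson+Xiong, Slot 6→Xiong, Slot 8→Johansson.
Loads: Johansson 2/2, Okafor 1/1, Delgado 1/1, Kapoor 1/1, Mbeki 1/1, Xiong 2/2.

8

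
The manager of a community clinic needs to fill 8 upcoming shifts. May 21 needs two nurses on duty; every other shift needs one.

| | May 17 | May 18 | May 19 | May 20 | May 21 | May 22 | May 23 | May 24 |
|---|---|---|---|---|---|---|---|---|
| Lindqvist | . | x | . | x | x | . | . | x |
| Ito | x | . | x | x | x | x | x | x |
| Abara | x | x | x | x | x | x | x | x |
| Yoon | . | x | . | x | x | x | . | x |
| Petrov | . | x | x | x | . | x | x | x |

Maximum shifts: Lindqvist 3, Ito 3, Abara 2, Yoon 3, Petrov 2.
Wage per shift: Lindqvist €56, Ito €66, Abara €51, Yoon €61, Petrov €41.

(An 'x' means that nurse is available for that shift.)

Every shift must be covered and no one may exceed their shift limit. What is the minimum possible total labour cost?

Picking the cheapest available nurse for each shift independently would cost €404, but that ignores the shift limits.
An optimal schedule: May 17→Abara, May 18→Abara, May 19→Petrov, May 20→Lindqvist, May 21→Lindqvist+Yoon, May 22→Yoon, May 23→Petrov, May 24→Lindqvist.
Total: 51 + 51 + 41 + 56 + 56 + 61 + 61 + 41 + 56 = €474.

€474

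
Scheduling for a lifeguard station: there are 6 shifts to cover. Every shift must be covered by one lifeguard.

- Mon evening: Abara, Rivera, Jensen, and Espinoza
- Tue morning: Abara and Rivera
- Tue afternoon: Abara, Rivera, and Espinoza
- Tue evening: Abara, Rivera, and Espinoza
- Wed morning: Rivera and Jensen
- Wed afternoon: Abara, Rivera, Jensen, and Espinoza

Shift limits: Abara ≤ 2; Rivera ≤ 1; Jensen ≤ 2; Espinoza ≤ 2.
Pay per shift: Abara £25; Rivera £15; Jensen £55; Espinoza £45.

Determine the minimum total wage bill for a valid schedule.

£210

Picking the cheapest available lifeguard for each shift independently would cost £90, but that ignores the shift limits.
An optimal schedule: Mon evening→Espinoza, Tue morning→Rivera, Tue afternoon→Abara, Tue evening→Abara, Wed morning→Jensen, Wed afternoon→Espinoza.
Total: 45 + 15 + 25 + 25 + 55 + 45 = £210.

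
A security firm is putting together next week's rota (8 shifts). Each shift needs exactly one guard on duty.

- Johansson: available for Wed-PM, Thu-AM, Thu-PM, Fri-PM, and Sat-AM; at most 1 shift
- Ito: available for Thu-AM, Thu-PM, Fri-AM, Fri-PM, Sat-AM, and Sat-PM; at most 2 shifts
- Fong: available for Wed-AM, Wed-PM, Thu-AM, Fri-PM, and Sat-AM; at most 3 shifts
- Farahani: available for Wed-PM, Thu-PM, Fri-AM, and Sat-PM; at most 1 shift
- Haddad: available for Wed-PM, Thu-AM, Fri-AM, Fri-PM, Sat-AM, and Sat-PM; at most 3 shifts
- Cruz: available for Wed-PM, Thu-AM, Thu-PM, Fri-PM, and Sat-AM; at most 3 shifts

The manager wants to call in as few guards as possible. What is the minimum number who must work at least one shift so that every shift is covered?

8 slots to fill and no one can take more than 3, so at least ⌈8/3⌉ = 3 guards are needed.
Ito, Fong, and Haddad alone can cover everything: Wed-AM→Fong, Wed-PM→Fong, Thu-AM→Fong, Thu-PM→Ito, Fri-AM→Ito, Fri-PM→Haddad, Sat-AM→Haddad, Sat-PM→Haddad.

3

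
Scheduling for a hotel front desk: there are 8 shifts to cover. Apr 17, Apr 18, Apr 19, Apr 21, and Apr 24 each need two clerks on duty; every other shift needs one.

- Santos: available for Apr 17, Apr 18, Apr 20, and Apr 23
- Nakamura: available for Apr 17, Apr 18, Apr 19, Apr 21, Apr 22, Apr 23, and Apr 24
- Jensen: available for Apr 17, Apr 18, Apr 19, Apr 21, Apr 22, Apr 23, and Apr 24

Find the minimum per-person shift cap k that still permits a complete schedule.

With 3 clerks and 13 worker-slots to fill, someone must work at least ⌈13/3⌉ = 5 shifts, so k ≥ 5.
k = 5 works: Apr 17→Santos+Nakamura, Apr 18→Santos+Jensen, Apr 19→Nakamura+Jensen, Apr 20→Santos, Apr 21→Nakamura+Jensen, Apr 22→Nakamura, Apr 23→Santos, Apr 24→Nakamura+Jensen.
Loads: Santos 4, Nakamura 5, Jensen 4 — all ≤ 5.

5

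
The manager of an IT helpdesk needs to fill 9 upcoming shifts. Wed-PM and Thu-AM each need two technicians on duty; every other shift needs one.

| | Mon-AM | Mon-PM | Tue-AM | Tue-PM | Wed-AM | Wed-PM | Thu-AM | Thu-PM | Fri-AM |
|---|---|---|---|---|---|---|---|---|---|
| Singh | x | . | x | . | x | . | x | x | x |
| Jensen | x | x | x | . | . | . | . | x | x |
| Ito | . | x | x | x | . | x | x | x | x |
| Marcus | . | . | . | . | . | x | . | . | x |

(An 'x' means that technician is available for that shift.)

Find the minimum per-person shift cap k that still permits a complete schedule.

With 4 technicians and 11 worker-slots to fill, someone must work at least ⌈11/4⌉ = 3 shifts, so k ≥ 3.
k = 3 works: Mon-AM→Singh, Mon-PM→Jensen, Tue-AM→Jensen, Tue-PM→Ito, Wed-AM→Singh, Wed-PM→Ito+Marcus, Thu-AM→Singh+Ito, Thu-PM→Jensen, Fri-AM→Marcus.
Loads: Singh 3, Jensen 3, Ito 3, Marcus 2 — all ≤ 3.

3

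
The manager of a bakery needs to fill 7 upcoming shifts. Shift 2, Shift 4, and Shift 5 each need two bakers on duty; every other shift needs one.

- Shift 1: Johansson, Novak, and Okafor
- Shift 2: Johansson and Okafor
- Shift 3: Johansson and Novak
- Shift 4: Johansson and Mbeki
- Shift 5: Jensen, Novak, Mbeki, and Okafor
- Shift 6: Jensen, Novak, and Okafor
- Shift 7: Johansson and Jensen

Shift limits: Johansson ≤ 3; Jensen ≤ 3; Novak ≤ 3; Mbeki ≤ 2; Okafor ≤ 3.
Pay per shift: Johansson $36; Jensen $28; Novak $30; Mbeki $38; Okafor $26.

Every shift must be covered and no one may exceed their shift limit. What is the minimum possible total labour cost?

$302

Shift 2 can only be covered by Johansson and Okafor, so that assignment is forced.
Shift 4 can only be covered by Johansson and Mbeki, so that assignment is forced.
Picking the cheapest available baker for each shift independently would cost $300, but that ignores the shift limits.
An optimal schedule: Shift 1→Okafor, Shift 2→Okafor+Johansson, Shift 3→Novak, Shift 4→Johansson+Mbeki, Shift 5→Okafor+Jensen, Shift 6→Jensen, Shift 7→Jensen.
Total: 26 + 26 + 36 + 30 + 36 + 38 + 26 + 28 + 28 + 28 = $302.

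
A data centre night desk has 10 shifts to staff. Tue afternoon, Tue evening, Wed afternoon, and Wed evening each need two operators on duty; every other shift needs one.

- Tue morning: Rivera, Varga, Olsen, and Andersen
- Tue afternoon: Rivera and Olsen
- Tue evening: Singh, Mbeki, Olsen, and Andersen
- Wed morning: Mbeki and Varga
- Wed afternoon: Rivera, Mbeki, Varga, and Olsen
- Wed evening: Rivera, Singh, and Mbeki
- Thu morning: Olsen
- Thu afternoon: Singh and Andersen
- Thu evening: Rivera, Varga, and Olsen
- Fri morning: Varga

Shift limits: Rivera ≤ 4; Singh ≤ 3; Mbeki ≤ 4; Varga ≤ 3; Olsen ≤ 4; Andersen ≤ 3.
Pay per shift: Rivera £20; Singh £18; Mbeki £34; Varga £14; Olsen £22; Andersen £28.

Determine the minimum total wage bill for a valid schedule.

£264

Tue afternoon can only be covered by Rivera and Olsen, so that assignment is forced.
Thu morning can only be covered by Olsen, so that assignment is forced.
Fri morning can only be covered by Varga, so that assignment is forced.
Picking the cheapest available operator for each shift independently would cost £250, but that ignores the shift limits.
An optimal schedule: Tue morning→Rivera, Tue afternoon→Rivera+Olsen, Tue evening→Singh+Olsen, Wed morning→Varga, Wed afternoon→Rivera+Olsen, Wed evening→Singh+Rivera, Thu morning→Olsen, Thu afternoon→Singh, Thu evening→Varga, Fri morning→Varga.
Total: 20 + 20 + 22 + 18 + 22 + 14 + 20 + 22 + 18 + 20 + 22 + 18 + 14 + 14 = £264.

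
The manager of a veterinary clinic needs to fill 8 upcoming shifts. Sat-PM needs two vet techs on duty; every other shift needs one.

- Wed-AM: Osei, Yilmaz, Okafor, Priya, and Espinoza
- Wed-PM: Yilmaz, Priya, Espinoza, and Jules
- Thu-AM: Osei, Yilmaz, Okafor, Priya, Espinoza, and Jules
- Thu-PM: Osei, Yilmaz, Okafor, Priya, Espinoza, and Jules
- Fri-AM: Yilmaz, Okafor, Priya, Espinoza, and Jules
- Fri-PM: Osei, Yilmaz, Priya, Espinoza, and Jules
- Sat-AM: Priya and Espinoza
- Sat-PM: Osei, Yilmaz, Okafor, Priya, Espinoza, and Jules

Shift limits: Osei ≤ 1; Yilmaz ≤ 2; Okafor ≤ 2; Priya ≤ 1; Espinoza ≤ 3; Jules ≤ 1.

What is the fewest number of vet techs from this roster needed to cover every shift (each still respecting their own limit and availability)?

9 slots to fill and no one can take more than 3, so at least ⌈9/3⌉ = 3 vet techs are needed.
Any 4 vet techs together have capacity at most 3+2+2+1 = 8 < 9 slots, so 4 can never suffice.
Osei, Yilmaz, Okafor, Priya, and Espinoza alone can cover everything: Wed-AM→Okafor, Wed-PM→Yilmaz, Thu-AM→Espinoza, Thu-PM→Espinoza, Fri-AM→Yilmaz, Fri-PM→Osei, Sat-AM→Priya, Sat-PM→Okafor+Espinoza.

5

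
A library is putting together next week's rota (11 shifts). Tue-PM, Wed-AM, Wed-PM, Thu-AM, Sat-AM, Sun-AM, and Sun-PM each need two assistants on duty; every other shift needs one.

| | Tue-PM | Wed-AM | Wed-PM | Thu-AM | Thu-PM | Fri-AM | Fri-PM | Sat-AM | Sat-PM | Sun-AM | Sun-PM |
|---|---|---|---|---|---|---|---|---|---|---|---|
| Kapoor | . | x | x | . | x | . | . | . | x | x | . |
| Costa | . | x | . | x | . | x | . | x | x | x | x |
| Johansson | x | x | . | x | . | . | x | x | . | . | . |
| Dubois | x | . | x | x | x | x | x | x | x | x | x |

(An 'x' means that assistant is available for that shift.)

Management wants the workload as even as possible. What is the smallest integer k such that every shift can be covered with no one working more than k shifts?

5

With 4 assistants and 18 worker-slots to fill, someone must work at least ⌈18/4⌉ = 5 shifts, so k ≥ 5.
k = 5 works: Tue-PM→Johansson+Dubois, Wed-AM→Kapoor+Costa, Wed-PM→Kapoor+Dubois, Thu-AM→Costa+Johansson, Thu-PM→Kapoor, Fri-AM→Costa, Fri-PM→Johansson, Sat-AM→Costa+Johansson, Sat-PM→Kapoor, Sun-AM→Kapoor+Dubois, Sun-PM→Costa+Dubois.
Loads: Kapoor 5, Costa 5, Johansson 4, Dubois 4 — all ≤ 5.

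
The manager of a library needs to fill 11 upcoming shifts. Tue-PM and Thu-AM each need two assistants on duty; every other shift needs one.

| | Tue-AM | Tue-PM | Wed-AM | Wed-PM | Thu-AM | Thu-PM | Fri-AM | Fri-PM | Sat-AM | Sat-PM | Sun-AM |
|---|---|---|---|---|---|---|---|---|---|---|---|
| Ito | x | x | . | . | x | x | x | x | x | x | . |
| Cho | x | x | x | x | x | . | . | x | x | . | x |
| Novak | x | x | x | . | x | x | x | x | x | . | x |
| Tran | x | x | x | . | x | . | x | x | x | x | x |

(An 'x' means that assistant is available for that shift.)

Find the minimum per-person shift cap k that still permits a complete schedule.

With 4 assistants and 13 worker-slots to fill, someone must work at least ⌈13/4⌉ = 4 shifts, so k ≥ 4.
k = 4 works: Tue-AM→Ito, Tue-PM→Novak+Tran, Wed-AM→Cho, Wed-PM→Cho, Thu-AM→Novak+Tran, Thu-PM→Ito, Fri-AM→Ito, Fri-PM→Cho, Sat-AM→Novak, Sat-PM→Ito, Sun-AM→Cho.
Loads: Ito 4, Cho 4, Novak 3, Tran 2 — all ≤ 4.

4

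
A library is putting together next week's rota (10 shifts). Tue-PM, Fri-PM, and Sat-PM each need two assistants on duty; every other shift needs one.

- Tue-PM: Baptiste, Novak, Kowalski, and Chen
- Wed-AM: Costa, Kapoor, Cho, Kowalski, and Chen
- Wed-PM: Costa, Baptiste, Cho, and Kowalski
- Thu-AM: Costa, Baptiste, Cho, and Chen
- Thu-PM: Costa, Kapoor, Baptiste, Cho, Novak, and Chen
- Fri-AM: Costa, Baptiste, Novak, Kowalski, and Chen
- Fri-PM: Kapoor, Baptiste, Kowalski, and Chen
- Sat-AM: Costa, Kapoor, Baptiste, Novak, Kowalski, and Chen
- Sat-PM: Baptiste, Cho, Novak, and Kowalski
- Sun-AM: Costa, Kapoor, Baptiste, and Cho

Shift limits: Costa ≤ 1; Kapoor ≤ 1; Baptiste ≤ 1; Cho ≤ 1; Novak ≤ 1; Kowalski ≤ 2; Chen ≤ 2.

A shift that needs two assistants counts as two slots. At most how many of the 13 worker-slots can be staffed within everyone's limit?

Total capacity across all assistants is 1+1+1+1+1+2+2 = 9, and 13 slots are needed, so at most 9 can be filled.
An assignment achieving 9: Tue-PM→Baptiste+Novak, Wed-AM→Chen, Wed-PM→Costa, Thu-AM→Cho, Fri-AM→Chen, Fri-PM→Kapoor+Kowalski, Sat-PM→Kowalski.
Loads: Costa 1/1, Kapoor 1/1, Baptiste 1/1, Cho 1/1, Novak 1/1, Kowalski 2/2, Chen 2/2.

9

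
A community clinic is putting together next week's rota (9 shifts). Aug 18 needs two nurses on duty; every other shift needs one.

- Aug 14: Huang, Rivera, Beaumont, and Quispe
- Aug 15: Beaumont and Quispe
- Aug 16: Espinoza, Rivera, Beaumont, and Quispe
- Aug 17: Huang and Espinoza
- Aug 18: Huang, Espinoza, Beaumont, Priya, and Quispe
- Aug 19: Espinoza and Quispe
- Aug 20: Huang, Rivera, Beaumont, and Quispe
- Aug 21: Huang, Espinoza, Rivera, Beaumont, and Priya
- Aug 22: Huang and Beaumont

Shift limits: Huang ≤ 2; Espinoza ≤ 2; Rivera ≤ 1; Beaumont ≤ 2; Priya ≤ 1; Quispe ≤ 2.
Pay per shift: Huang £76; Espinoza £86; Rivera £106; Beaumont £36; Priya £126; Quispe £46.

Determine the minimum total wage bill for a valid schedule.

Picking the cheapest available nurse for each shift independently would cost £420, but that ignores the shift limits.
An optimal schedule: Aug 14→Rivera, Aug 15→Beaumont, Aug 16→Espinoza, Aug 17→Huang, Aug 18→Priya+Quispe, Aug 19→Espinoza, Aug 20→Quispe, Aug 21→Beaumont, Aug 22→Huang.
Total: 106 + 36 + 86 + 76 + 126 + 46 + 86 + 46 + 36 + 76 = £720.

£720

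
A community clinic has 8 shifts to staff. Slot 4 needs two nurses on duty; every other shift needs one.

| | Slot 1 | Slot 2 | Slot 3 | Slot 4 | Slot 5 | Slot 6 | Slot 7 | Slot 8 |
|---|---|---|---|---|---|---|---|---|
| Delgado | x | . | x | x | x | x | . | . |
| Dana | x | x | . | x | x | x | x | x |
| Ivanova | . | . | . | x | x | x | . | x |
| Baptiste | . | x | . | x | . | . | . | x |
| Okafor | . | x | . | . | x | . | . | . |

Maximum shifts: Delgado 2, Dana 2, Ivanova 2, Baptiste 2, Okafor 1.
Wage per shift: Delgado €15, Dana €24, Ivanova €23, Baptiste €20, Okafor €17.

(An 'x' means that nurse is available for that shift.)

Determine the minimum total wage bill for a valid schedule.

€181

Slot 3 can only be covered by Delgado, so that assignment is forced.
Slot 7 can only be covered by Dana, so that assignment is forced.
Picking the cheapest available nurse for each shift independently would cost €156, but that ignores the shift limits.
An optimal schedule: Slot 1→Delgado, Slot 2→Dana, Slot 3→Delgado, Slot 4→Ivanova+Baptiste, Slot 5→Okafor, Slot 6→Ivanova, Slot 7→Dana, Slot 8→Baptiste.
Total: 15 + 24 + 15 + 23 + 20 + 17 + 23 + 24 + 20 = €181.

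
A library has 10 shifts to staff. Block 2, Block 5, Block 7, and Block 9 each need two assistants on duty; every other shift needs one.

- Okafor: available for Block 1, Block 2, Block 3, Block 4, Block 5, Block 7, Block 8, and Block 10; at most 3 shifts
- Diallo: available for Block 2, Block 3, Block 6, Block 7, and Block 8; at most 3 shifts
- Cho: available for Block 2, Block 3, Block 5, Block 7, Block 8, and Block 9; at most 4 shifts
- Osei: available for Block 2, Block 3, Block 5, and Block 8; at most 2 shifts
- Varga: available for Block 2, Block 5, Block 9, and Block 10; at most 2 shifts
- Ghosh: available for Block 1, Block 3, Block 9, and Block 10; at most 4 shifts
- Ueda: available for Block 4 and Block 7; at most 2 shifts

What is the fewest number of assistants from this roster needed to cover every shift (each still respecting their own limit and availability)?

4

14 slots to fill and no one can take more than 4, so at least ⌈14/4⌉ = 4 assistants are needed.
Okafor, Diallo, Cho, and Ghosh alone can cover everything: Block 1→Ghosh, Block 2→Okafor+Diallo, Block 3→Ghosh, Block 4→Okafor, Block 5→Okafor+Cho, Block 6→Diallo, Block 7→Diallo+Cho, Block 8→Cho, Block 9→Cho+Ghosh, Block 10→Ghosh.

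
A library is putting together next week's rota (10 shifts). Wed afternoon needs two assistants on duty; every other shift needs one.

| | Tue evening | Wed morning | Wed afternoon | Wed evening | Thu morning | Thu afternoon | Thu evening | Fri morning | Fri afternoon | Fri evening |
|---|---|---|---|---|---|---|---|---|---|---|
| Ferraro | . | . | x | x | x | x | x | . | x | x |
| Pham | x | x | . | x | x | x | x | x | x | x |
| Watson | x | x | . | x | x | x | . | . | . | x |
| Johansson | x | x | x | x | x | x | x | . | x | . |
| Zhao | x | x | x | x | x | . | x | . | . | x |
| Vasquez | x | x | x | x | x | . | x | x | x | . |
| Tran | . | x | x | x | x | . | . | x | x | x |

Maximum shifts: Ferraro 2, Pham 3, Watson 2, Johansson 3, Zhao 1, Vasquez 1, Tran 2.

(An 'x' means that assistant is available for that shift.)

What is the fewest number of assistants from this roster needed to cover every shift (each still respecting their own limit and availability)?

5

11 slots to fill and no one can take more than 3, so at least ⌈11/3⌉ = 4 assistants are needed.
Any 4 assistants together have capacity at most 3+3+2+2 = 10 < 11 slots, so 4 can never suffice.
Ferraro, Pham, Watson, Johansson, and Zhao alone can cover everything: Tue evening→Pham, Wed morning→Pham, Wed afternoon→Ferraro+Johansson, Wed evening→Johansson, Thu morning→Zhao, Thu afternoon→Watson, Thu evening→Johansson, Fri morning→Pham, Fri afternoon→Ferraro, Fri evening→Watson.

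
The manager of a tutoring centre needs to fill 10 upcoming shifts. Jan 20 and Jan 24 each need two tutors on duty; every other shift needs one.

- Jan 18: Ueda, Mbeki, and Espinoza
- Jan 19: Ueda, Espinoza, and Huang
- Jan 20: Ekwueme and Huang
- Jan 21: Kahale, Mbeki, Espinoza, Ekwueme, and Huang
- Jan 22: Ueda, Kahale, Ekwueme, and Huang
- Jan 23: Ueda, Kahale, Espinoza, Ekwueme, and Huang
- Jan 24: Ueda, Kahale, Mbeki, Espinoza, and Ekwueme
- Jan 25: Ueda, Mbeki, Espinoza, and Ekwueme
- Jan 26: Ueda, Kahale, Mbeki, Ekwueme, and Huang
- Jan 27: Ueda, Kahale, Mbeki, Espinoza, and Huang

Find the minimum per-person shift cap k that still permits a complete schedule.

2

With 6 tutors and 12 worker-slots to fill, someone must work at least ⌈12/6⌉ = 2 shifts, so k ≥ 2.
k = 2 works: Jan 18→Ueda, Jan 19→Ueda, Jan 20→Ekwueme+Huang, Jan 21→Kahale, Jan 22→Kahale, Jan 23→Espinoza, Jan 24→Espinoza+Ekwueme, Jan 25→Mbeki, Jan 26→Mbeki, Jan 27→Huang.
Loads: Ueda 2, Kahale 2, Mbeki 2, Espinoza 2, Ekwueme 2, Huang 2 — all ≤ 2.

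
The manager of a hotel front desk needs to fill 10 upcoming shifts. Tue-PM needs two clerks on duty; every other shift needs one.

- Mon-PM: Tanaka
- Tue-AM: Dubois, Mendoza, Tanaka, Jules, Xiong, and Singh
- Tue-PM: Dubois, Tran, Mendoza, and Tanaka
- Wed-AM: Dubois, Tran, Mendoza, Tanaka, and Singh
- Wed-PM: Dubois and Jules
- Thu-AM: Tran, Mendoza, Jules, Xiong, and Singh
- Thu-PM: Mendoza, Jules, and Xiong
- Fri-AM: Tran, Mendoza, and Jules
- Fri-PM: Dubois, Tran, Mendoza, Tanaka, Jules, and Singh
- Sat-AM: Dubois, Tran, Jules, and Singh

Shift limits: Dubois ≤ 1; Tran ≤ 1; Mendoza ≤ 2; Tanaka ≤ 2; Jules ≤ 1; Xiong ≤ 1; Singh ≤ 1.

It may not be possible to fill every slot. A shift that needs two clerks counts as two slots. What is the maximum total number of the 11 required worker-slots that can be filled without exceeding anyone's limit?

9

Total capacity across all clerks is 1+1+2+2+1+1+1 = 9, and 11 slots are needed, so at most 9 can be filled.
An assignment achieving 9: Mon-PM→Tanaka, Tue-PM→Mendoza+Tanaka, Wed-AM→Singh, Wed-PM→Dubois, Thu-AM→Xiong, Thu-PM→Mendoza, Fri-AM→Tran, Sat-AM→Jules.
Loads: Dubois 1/1, Tran 1/1, Mendoza 2/2, Tanaka 2/2, Jules 1/1, Xiong 1/1, Singh 1/1.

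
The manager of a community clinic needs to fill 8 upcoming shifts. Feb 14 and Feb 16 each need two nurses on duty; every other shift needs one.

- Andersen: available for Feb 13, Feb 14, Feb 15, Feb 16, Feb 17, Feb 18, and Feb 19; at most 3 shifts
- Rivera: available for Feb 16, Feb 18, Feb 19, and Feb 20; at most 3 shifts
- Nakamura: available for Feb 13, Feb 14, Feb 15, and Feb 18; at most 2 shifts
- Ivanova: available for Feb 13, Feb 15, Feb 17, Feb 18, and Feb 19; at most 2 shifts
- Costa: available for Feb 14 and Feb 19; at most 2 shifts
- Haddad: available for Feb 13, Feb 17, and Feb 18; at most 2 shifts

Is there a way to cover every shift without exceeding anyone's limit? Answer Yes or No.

Yes

Feb 16 can only be covered by Andersen and Rivera, so that assignment is forced.
Feb 20 can only be covered by Rivera, so that assignment is forced.
One valid schedule: Feb 13→Nakamura, Feb 14→Andersen+Nakamura, Feb 15→Andersen, Feb 16→Andersen+Rivera, Feb 17→Ivanova, Feb 18→Ivanova, Feb 19→Rivera, Feb 20→Rivera.
Loads: Andersen 3/3, Rivera 3/3, Nakamura 2/2, Ivanova 2/2, Costa 0/2, Haddad 0/2 — all within limits.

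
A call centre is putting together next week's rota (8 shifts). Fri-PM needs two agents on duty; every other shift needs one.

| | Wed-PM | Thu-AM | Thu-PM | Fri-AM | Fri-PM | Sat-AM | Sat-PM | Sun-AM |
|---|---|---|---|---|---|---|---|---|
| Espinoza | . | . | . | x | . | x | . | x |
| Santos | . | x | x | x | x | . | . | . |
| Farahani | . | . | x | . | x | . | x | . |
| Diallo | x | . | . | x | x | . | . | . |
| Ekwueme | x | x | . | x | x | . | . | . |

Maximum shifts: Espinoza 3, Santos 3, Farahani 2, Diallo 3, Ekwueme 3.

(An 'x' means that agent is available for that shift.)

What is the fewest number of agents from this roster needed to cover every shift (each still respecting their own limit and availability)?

4

9 slots to fill and no one can take more than 3, so at least ⌈9/3⌉ = 3 agents are needed.
No set of 3 agents can cover every shift (each such set leaves at least one shift with no one available or exceeds a cap).
Espinoza, Santos, Farahani, and Diallo alone can cover everything: Wed-PM→Diallo, Thu-AM→Santos, Thu-PM→Santos, Fri-AM→Espinoza, Fri-PM→Santos+Farahani, Sat-AM→Espinoza, Sat-PM→Farahani, Sun-AM→Espinoza.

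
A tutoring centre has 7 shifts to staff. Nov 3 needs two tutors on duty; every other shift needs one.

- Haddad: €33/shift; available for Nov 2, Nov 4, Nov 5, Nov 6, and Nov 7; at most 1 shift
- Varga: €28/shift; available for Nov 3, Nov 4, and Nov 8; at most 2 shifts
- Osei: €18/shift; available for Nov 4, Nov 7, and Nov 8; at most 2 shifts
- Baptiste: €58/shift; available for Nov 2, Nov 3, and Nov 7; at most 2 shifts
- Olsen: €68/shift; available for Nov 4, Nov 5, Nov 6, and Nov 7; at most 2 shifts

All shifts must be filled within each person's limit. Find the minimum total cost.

€309

Nov 3 can only be covered by Varga and Baptiste, so that assignment is forced.
Picking the cheapest available tutor for each shift independently would cost €239, but that ignores the shift limits.
An optimal schedule: Nov 2→Baptiste, Nov 3→Varga+Baptiste, Nov 4→Varga, Nov 5→Haddad, Nov 6→Olsen, Nov 7→Osei, Nov 8→Osei.
Total: 58 + 28 + 58 + 28 + 33 + 68 + 18 + 18 = €309.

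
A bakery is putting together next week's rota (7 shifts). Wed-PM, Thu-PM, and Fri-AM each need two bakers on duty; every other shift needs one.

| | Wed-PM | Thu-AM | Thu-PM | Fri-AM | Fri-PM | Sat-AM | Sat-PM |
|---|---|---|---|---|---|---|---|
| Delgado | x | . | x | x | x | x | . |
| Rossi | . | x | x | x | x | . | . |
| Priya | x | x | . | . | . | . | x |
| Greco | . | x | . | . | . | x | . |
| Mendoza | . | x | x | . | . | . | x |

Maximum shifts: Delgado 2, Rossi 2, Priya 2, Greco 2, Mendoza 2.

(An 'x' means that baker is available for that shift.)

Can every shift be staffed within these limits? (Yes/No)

Total capacity is 10 and 10 slots are needed, so capacity alone doesn't rule it out.
Shifts {Wed-PM, Thu-PM, Fri-AM, Fri-PM} need 7 worker-slots in total, but the bakers available for any of those shifts (Delgado, Rossi, Priya, and Mendoza) can supply at most 6 among them. So no valid schedule exists.

No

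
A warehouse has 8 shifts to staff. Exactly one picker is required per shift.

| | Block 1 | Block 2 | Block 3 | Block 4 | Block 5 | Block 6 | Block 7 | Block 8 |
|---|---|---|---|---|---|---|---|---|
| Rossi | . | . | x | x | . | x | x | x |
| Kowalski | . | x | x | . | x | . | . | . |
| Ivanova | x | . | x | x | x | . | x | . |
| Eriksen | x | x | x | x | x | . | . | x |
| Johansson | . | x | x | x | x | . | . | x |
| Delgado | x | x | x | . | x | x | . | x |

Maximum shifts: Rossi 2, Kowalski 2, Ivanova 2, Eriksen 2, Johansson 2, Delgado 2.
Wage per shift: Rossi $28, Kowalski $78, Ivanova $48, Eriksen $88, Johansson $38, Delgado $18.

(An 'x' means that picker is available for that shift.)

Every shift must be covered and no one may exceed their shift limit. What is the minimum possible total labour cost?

$264

Picking the cheapest available picker for each shift independently would cost $164, but that ignores the shift limits.
An optimal schedule: Block 1→Delgado, Block 2→Johansson, Block 3→Ivanova, Block 4→Rossi, Block 5→Ivanova, Block 6→Delgado, Block 7→Rossi, Block 8→Johansson.
Total: 18 + 38 + 48 + 28 + 48 + 18 + 28 + 38 = $264.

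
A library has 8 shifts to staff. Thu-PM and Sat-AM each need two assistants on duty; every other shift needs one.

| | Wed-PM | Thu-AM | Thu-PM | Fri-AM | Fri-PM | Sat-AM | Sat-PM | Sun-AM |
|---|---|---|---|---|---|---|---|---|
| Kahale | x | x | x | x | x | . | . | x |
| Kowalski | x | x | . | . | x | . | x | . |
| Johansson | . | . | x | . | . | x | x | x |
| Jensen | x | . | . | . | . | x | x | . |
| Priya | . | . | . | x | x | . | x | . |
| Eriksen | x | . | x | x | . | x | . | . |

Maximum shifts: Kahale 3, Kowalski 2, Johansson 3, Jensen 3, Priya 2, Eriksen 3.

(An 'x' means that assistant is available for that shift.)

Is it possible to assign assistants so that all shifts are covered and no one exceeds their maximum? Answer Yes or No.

Yes

One valid schedule: Wed-PM→Kowalski, Thu-AM→Kahale, Thu-PM→Kahale+Johansson, Fri-AM→Priya, Fri-PM→Kowalski, Sat-AM→Johansson+Jensen, Sat-PM→Johansson, Sun-AM→Kahale.
Loads: Kahale 3/3, Kowalski 2/2, Johansson 3/3, Jensen 1/3, Priya 1/2, Eriksen 0/3 — all within limits.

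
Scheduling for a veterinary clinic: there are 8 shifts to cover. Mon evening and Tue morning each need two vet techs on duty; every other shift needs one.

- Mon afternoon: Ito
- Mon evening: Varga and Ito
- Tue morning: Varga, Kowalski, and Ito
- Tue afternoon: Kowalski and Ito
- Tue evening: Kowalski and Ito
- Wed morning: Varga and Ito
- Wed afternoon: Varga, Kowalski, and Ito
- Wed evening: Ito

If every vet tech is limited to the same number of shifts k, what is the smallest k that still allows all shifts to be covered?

With 3 vet techs and 10 worker-slots to fill, someone must work at least ⌈10/3⌉ = 4 shifts, so k ≥ 4.
k = 4 works: Mon afternoon→Ito, Mon evening→Varga+Ito, Tue morning→Varga+Kowalski, Tue afternoon→Kowalski, Tue evening→Kowalski, Wed morning→Varga, Wed afternoon→Varga, Wed evening→Ito.
Loads: Varga 4, Kowalski 3, Ito 3 — all ≤ 4.

4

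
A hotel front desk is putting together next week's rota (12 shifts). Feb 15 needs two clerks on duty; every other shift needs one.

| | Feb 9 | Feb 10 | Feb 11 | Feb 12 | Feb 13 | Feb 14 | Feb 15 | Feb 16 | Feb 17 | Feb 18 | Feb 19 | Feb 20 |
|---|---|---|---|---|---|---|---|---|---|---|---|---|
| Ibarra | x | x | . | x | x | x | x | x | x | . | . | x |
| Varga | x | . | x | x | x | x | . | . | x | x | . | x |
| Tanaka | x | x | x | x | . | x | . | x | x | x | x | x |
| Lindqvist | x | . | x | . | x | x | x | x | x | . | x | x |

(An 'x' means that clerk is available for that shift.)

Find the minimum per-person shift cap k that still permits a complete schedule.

With 4 clerks and 13 worker-slots to fill, someone must work at least ⌈13/4⌉ = 4 shifts, so k ≥ 4.
k = 4 works: Feb 9→Varga, Feb 10→Ibarra, Feb 11→Varga, Feb 12→Ibarra, Feb 13→Ibarra, Feb 14→Varga, Feb 15→Ibarra+Lindqvist, Feb 16→Tanaka, Feb 17→Tanaka, Feb 18→Varga, Feb 19→Tanaka, Feb 20→Tanaka.
Loads: Ibarra 4, Varga 4, Tanaka 4, Lindqvist 1 — all ≤ 4.

4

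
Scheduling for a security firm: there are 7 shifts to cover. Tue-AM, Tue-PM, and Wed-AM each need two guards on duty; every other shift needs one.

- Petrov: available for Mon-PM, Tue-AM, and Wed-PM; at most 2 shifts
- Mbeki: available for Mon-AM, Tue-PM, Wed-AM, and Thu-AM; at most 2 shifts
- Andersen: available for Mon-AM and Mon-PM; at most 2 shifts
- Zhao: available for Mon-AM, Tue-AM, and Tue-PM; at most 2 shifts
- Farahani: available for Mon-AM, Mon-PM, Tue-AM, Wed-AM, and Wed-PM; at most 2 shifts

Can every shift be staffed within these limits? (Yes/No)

Total capacity is 10 and 10 slots are needed, so capacity alone doesn't rule it out.
Shifts {Tue-PM, Wed-AM, Thu-AM} need 5 worker-slots in total, but the guards available for any of those shifts (Mbeki, Zhao, and Farahani) can supply at most 4 among them. So no valid schedule exists.

No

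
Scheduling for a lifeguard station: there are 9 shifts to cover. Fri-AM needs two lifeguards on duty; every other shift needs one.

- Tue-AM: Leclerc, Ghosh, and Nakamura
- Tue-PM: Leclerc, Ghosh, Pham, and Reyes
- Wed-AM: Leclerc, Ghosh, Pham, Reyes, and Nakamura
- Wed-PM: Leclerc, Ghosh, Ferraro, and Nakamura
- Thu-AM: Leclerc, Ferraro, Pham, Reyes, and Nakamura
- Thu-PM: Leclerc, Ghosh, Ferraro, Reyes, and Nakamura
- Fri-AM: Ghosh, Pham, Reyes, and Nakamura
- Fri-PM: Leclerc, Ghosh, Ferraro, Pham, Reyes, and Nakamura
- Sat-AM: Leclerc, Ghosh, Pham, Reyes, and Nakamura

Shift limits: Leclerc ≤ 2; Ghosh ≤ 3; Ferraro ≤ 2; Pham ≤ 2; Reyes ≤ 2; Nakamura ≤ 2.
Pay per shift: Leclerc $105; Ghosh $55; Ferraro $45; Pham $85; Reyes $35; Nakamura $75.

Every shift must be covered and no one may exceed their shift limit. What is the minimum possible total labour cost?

$560

Picking the cheapest available lifeguard for each shift independently would cost $400, but that ignores the shift limits.
An optimal schedule: Tue-AM→Ghosh, Tue-PM→Reyes, Wed-AM→Reyes, Wed-PM→Ferraro, Thu-AM→Ferraro, Thu-PM→Ghosh, Fri-AM→Nakamura+Pham, Fri-PM→Nakamura, Sat-AM→Ghosh.
Total: 55 + 35 + 35 + 45 + 45 + 55 + 75 + 85 + 75 + 55 = $560.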